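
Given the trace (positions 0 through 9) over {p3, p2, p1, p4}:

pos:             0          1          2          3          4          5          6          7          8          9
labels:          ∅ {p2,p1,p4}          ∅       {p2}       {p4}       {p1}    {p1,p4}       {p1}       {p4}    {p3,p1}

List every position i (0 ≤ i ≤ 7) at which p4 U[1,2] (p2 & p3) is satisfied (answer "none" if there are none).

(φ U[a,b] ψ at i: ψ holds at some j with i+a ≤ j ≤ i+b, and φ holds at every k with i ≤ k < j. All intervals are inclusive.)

Evaluate at each i in [0,7]:
  i=0: ✗ (no rhs in [1,2])
  i=1: ✗ (no rhs in [2,3])
  i=2: ✗ (no rhs in [3,4])
  i=3: ✗ (no rhs in [4,5])
  i=4: ✗ (no rhs in [5,6])
  i=5: ✗ (no rhs in [6,7])
  i=6: ✗ (no rhs in [7,8])
  i=7: ✗ (no rhs in [8,9])

none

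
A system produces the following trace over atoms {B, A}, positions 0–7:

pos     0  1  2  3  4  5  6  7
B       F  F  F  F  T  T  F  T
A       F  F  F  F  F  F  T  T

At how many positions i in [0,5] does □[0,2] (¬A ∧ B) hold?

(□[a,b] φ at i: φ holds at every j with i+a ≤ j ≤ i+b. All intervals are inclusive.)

0

Evaluate at each i in [0,5]:
  i=0: ✗ (fails at j=0)
  i=1: ✗ (fails at j=1)
  i=2: ✗ (fails at j=2)
  i=3: ✗ (fails at j=3)
  i=4: ✗ (fails at j=6)
  i=5: ✗ (fails at j=6)
Positions where it holds: {} → 0.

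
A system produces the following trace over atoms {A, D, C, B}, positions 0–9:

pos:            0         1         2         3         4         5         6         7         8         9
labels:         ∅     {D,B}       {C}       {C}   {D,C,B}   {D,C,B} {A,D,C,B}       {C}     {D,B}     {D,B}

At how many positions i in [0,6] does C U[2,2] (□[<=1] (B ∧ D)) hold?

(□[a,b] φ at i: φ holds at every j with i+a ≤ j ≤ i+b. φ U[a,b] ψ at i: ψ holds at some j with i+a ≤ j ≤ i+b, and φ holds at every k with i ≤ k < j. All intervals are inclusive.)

Evaluate at each i in [0,6]:
  i=0: ✗ (no rhs in [2,2])
  i=1: ✗ (no rhs in [3,3])
  i=2: ✓ (rhs at j=4; lhs holds on [2,3])
  i=3: ✓ (rhs at j=5; lhs holds on [3,4])
  i=4: ✗ (no rhs in [6,6])
  i=5: ✗ (no rhs in [7,7])
  i=6: ✓ (rhs at j=8; lhs holds on [6,7])
Positions where it holds: {2, 3, 6} → 3.

3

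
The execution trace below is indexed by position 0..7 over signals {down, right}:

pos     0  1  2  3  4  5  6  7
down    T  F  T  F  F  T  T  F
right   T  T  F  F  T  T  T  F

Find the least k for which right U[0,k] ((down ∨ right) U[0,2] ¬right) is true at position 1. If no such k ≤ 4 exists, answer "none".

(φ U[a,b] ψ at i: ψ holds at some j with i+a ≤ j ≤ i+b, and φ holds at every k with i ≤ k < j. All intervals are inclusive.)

0

Need earliest j ≥ 1 with ((down ∨ right) U[0,2] ¬right), and right at every k in [1,j-1].
  j=1: rhs holds (empty prefix). k = 0.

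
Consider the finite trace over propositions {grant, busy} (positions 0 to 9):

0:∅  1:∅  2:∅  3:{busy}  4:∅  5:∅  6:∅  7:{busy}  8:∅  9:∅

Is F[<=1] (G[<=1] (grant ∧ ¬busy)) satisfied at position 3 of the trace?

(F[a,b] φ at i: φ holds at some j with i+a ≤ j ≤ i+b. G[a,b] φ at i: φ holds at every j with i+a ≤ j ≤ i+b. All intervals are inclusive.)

Check G[<=1] (grant ∧ ¬busy) at each j in [3,4]:
  j=3: fails at 3
  j=4: fails at 4
No position in the window satisfies it → formula fails.

False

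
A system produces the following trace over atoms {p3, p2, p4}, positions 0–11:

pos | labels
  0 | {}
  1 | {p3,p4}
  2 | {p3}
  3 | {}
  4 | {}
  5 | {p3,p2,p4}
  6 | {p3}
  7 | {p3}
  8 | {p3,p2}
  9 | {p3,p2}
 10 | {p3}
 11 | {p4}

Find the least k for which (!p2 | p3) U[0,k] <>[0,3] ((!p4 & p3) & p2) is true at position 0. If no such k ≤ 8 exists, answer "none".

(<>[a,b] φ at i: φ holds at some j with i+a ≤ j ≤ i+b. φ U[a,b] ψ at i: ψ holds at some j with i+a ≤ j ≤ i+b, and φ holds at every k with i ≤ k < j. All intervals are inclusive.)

5

Need earliest j ≥ 0 with <>[0,3] ((!p4 & p3) & p2), and (!p2 | p3) at every k in [0,j-1].
  j=0: rhs fails.
  j=1: rhs fails.
  j=2: rhs fails.
  j=3: rhs fails.
  j=4: rhs fails.
  j=5: rhs holds; lhs holds on [0,4]. k = 5.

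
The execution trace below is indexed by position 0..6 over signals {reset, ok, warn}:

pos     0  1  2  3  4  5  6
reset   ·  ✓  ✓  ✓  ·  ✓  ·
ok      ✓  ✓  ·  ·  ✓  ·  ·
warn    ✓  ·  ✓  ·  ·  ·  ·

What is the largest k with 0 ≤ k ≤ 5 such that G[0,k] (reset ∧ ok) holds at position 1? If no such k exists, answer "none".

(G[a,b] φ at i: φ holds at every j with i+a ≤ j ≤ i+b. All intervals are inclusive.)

0

(reset ∧ ok) must hold from j=1 onward; find where it first fails.
  j=1: holds
  j=2: fails
Holds on [1,1], so largest k = 0.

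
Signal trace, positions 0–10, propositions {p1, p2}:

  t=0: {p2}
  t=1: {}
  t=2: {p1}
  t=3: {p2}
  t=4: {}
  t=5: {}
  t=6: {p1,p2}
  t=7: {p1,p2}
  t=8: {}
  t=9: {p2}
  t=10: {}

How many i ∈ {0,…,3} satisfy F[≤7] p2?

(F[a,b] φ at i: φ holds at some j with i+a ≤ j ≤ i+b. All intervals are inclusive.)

Evaluate at each i in [0,3]:
  i=0: ✓ (witness j=0)
  i=1: ✓ (witness j=3)
  i=2: ✓ (witness j=3)
  i=3: ✓ (witness j=3)
Positions where it holds: {0, 1, 2, 3} → 4.

4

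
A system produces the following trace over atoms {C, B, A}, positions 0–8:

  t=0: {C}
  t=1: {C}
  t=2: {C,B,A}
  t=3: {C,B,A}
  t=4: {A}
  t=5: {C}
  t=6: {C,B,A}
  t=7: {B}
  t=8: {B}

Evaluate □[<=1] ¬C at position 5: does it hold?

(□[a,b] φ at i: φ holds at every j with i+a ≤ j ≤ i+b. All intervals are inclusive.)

False

Check ¬C at every j in [5,6]:
  j=5: false
  j=6: false
Fails at j=5 → formula fails.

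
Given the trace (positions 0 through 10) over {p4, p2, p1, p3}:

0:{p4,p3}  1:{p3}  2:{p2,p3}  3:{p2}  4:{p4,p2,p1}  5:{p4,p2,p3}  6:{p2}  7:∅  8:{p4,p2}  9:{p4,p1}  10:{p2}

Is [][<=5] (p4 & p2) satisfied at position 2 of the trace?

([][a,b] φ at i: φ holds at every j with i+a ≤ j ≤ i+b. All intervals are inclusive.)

No

Check (p4 & p2) at every j in [2,7]:
  j=2: false
  j=3: false
  j=4: true
  j=5: true
  j=6: false
  j=7: false
Fails at j=2 → formula fails.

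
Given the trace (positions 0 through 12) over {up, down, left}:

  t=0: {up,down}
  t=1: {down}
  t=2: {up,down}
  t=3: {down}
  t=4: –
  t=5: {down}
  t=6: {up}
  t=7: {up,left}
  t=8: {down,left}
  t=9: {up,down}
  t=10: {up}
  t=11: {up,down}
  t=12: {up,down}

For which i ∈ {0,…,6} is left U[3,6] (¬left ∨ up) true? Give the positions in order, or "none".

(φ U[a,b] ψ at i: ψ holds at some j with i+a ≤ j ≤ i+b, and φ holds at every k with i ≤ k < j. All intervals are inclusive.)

Evaluate at each i in [0,6]:
  i=0: ✗ (lhs fails at k=0 before rhs at j=3)
  i=1: ✗ (lhs fails at k=1 before rhs at j=4)
  i=2: ✗ (lhs fails at k=2 before rhs at j=5)
  i=3: ✗ (lhs fails at k=3 before rhs at j=6)
  i=4: ✗ (lhs fails at k=4 before rhs at j=7)
  i=5: ✗ (lhs fails at k=5 before rhs at j=9)
  i=6: ✗ (lhs fails at k=6 before rhs at j=9)

none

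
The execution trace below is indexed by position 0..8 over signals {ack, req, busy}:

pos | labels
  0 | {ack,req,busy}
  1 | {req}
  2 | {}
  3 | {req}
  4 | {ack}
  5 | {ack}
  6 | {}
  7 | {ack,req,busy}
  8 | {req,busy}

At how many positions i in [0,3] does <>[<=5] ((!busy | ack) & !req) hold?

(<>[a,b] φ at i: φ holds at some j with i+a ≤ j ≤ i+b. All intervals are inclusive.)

4

Evaluate at each i in [0,3]:
  i=0: ✓ (witness j=2)
  i=1: ✓ (witness j=2)
  i=2: ✓ (witness j=2)
  i=3: ✓ (witness j=4)
Positions where it holds: {0, 1, 2, 3} → 4.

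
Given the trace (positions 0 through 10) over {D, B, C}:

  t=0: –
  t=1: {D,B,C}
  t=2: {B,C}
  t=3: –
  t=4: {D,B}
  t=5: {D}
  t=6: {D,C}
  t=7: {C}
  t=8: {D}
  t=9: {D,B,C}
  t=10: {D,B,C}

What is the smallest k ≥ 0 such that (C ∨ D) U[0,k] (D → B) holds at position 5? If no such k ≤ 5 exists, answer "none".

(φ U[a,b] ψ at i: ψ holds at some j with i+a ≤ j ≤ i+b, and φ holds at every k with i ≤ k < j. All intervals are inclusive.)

2

Need earliest j ≥ 5 with (D → B), and (C ∨ D) at every k in [5,j-1].
  j=5: rhs fails.
  j=6: rhs fails.
  j=7: rhs holds; lhs holds on [5,6]. k = 2.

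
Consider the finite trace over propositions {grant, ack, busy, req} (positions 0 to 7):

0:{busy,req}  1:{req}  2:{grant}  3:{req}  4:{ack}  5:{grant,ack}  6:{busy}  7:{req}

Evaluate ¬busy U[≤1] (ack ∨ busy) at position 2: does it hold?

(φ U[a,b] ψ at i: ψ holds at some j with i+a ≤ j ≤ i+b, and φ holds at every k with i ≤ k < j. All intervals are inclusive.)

Need some j in [2,3] with (ack ∨ busy), and ¬busy at every k in [2,j-1].
  j=2: (ack ∨ busy) false.
  j=3: (ack ∨ busy) false.
No j in the window works → until fails.

No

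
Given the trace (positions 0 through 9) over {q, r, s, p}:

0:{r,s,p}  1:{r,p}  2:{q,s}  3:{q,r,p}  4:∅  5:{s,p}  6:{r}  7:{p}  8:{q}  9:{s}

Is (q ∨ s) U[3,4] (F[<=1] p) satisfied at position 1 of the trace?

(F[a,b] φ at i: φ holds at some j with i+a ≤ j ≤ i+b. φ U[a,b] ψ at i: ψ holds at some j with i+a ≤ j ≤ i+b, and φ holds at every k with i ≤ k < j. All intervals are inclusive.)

Need some j in [4,5] with F[<=1] p, and (q ∨ s) at every k in [1,j-1].
  j=4: F[<=1] p holds, but (q ∨ s) fails at k=1 → not this j.
  j=5: F[<=1] p holds, but (q ∨ s) fails at k=1 → not this j.
No j in the window works → until fails.

No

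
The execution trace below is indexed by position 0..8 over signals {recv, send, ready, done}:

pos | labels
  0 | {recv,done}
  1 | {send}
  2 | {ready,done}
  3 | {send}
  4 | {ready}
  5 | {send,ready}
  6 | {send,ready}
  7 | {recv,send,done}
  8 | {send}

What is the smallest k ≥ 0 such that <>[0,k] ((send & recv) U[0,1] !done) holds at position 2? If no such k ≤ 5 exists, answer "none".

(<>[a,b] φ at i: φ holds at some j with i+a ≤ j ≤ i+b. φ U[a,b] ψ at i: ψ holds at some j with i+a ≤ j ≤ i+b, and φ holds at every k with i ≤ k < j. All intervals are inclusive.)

Scan j = 2,3,… for ((send & recv) U[0,1] !done):
  j=2: fails
  j=3: holds
First hit at j=3, so smallest k = 3-2 = 1.

1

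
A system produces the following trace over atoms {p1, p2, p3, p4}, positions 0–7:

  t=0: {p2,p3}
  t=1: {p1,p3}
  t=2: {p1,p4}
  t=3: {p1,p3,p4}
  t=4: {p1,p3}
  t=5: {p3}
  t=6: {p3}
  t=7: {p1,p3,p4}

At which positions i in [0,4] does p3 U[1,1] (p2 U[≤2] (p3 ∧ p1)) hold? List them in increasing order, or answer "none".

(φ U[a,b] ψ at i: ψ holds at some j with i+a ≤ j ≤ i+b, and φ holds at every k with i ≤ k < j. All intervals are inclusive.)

0, 3

Evaluate at each i in [0,4]:
  i=0: ✓ (rhs at j=1; lhs holds on [0,0])
  i=1: ✗ (no rhs in [2,2])
  i=2: ✗ (lhs fails at k=2 before rhs at j=3)
  i=3: ✓ (rhs at j=4; lhs holds on [3,3])
  i=4: ✗ (no rhs in [5,5])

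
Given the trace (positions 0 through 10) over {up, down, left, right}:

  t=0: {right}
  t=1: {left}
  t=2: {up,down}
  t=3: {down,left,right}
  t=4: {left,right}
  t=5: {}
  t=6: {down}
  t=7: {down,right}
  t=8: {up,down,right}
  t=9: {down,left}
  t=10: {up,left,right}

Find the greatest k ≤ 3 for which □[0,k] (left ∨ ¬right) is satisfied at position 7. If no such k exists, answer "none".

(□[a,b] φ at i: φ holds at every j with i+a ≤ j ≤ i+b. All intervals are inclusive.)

none

(left ∨ ¬right) must hold from j=7 onward; find where it first fails.
  j=7: fails → no k works.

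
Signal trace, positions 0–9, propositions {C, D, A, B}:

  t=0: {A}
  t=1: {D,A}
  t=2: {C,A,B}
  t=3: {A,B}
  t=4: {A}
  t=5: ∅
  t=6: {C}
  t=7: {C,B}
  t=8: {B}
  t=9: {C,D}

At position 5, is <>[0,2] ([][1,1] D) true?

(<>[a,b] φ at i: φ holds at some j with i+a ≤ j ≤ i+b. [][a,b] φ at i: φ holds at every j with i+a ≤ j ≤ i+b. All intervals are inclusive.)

Check [][1,1] D at each j in [5,7]:
  j=5: fails at 6
  j=6: fails at 7
  j=7: fails at 8
No position in the window satisfies it → formula fails.

False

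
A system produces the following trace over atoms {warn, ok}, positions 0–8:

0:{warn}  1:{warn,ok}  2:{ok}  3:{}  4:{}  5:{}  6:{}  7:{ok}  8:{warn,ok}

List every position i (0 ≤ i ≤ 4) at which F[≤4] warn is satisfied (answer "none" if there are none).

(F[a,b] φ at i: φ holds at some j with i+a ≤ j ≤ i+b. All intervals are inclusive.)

Evaluate at each i in [0,4]:
  i=0: ✓ (witness j=0)
  i=1: ✓ (witness j=1)
  i=2: ✗ (none in [2,6])
  i=3: ✗ (none in [3,7])
  i=4: ✓ (witness j=8)

0, 1, 4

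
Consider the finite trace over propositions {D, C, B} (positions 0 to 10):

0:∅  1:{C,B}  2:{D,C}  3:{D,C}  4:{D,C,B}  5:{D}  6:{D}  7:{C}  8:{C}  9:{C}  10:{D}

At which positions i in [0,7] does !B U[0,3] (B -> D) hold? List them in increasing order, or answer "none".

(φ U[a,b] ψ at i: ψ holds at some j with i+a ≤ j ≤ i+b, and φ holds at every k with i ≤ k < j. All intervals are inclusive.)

0, 2, 3, 4, 5, 6, 7

Evaluate at each i in [0,7]:
  i=0: ✓ (rhs at j=0)
  i=1: ✗ (lhs fails at k=1 before rhs at j=2)
  i=2: ✓ (rhs at j=2)
  i=3: ✓ (rhs at j=3)
  i=4: ✓ (rhs at j=4)
  i=5: ✓ (rhs at j=5)
  i=6: ✓ (rhs at j=6)
  i=7: ✓ (rhs at j=7)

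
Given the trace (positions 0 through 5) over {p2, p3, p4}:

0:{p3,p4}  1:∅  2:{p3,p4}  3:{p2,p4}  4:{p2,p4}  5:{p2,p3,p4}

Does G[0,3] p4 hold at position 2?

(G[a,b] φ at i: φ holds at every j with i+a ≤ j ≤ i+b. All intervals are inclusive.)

Check p4 at every j in [2,5]:
  j=2: true
  j=3: true
  j=4: true
  j=5: true
All positions satisfy it → formula holds.

True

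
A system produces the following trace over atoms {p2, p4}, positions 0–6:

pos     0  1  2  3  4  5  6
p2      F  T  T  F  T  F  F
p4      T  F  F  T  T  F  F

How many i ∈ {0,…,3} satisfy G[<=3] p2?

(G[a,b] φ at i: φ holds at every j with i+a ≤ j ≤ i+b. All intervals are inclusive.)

Evaluate at each i in [0,3]:
  i=0: ✗ (fails at j=0)
  i=1: ✗ (fails at j=3)
  i=2: ✗ (fails at j=3)
  i=3: ✗ (fails at j=3)
Positions where it holds: {} → 0.

0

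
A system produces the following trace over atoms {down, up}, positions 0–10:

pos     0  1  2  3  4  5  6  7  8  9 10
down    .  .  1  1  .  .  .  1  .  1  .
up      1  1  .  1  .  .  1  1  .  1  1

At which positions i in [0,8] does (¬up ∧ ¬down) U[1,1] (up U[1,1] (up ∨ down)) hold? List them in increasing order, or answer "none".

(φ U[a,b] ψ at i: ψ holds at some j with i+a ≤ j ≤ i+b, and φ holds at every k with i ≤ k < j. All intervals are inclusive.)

5, 8

Evaluate at each i in [0,8]:
  i=0: ✗ (lhs fails at k=0 before rhs at j=1)
  i=1: ✗ (no rhs in [2,2])
  i=2: ✗ (no rhs in [3,3])
  i=3: ✗ (no rhs in [4,4])
  i=4: ✗ (no rhs in [5,5])
  i=5: ✓ (rhs at j=6; lhs holds on [5,5])
  i=6: ✗ (no rhs in [7,7])
  i=7: ✗ (no rhs in [8,8])
  i=8: ✓ (rhs at j=9; lhs holds on [8,8])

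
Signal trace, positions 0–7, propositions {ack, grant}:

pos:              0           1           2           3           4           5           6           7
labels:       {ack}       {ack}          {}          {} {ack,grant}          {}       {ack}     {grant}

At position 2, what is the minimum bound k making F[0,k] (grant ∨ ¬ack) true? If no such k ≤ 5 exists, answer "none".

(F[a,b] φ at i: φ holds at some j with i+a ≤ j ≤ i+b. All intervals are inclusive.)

Scan j = 2,3,… for (grant ∨ ¬ack):
  j=2: holds
First hit at j=2, so smallest k = 2-2 = 0.

0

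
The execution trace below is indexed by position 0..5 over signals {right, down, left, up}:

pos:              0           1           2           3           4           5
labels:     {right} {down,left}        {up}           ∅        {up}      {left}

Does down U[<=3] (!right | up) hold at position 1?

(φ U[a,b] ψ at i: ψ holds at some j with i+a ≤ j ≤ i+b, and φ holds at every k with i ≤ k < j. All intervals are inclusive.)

True

Need some j in [1,4] with (!right | up), and down at every k in [1,j-1].
  j=1: (!right | up) holds; no prefix to check → satisfied.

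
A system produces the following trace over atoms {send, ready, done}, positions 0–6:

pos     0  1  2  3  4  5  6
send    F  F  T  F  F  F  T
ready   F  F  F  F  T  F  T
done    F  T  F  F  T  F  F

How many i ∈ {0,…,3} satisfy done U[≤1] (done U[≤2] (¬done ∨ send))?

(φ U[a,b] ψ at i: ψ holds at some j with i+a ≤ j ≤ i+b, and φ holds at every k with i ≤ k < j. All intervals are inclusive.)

Evaluate at each i in [0,3]:
  i=0: ✓ (rhs at j=0)
  i=1: ✓ (rhs at j=1)
  i=2: ✓ (rhs at j=2)
  i=3: ✓ (rhs at j=3)
Positions where it holds: {0, 1, 2, 3} → 4.

4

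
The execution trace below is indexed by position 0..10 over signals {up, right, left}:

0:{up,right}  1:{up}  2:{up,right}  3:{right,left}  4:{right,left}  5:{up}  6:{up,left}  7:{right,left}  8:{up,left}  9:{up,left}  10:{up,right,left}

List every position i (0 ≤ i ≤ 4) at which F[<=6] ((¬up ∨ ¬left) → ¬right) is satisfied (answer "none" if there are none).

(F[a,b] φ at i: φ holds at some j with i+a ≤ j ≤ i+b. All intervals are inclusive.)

0, 1, 2, 3, 4

Evaluate at each i in [0,4]:
  i=0: ✓ (witness j=1)
  i=1: ✓ (witness j=1)
  i=2: ✓ (witness j=5)
  i=3: ✓ (witness j=5)
  i=4: ✓ (witness j=5)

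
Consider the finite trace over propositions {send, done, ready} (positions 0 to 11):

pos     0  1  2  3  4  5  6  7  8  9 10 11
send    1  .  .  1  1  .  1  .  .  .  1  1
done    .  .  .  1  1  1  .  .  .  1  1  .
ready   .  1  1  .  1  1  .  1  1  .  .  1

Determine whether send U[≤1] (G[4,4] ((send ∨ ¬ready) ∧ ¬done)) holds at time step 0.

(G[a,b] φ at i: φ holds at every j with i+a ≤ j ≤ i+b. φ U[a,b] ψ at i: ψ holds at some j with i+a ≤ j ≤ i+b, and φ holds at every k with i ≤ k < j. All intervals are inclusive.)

Need some j in [0,1] with G[4,4] ((send ∨ ¬ready) ∧ ¬done), and send at every k in [0,j-1].
  j=0: G[4,4] ((send ∨ ¬ready) ∧ ¬done) — fails at 4.
  j=1: G[4,4] ((send ∨ ¬ready) ∧ ¬done) — fails at 5.
No j in the window works → until fails.

No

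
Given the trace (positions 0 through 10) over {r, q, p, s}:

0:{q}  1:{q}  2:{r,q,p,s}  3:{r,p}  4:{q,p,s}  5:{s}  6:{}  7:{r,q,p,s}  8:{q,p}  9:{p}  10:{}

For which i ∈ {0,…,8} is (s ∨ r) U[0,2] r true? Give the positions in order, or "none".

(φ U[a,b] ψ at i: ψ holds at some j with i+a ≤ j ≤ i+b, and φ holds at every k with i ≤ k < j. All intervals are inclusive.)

2, 3, 7

Evaluate at each i in [0,8]:
  i=0: ✗ (lhs fails at k=0 before rhs at j=2)
  i=1: ✗ (lhs fails at k=1 before rhs at j=2)
  i=2: ✓ (rhs at j=2)
  i=3: ✓ (rhs at j=3)
  i=4: ✗ (no rhs in [4,6])
  i=5: ✗ (lhs fails at k=6 before rhs at j=7)
  i=6: ✗ (lhs fails at k=6 before rhs at j=7)
  i=7: ✓ (rhs at j=7)
  i=8: ✗ (no rhs in [8,10])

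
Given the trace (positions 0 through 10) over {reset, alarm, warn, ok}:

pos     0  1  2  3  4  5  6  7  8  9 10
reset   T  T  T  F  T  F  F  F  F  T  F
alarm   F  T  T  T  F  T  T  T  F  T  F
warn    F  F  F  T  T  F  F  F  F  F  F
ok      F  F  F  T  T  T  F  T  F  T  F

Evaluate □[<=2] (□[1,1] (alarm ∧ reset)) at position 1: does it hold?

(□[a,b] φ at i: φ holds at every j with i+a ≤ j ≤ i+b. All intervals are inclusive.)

Check □[1,1] (alarm ∧ reset) at every j in [1,3]:
  j=1: holds on [2,2]
  j=2: fails at 3
  j=3: fails at 4
Fails at j=2 → formula fails.

Does not hold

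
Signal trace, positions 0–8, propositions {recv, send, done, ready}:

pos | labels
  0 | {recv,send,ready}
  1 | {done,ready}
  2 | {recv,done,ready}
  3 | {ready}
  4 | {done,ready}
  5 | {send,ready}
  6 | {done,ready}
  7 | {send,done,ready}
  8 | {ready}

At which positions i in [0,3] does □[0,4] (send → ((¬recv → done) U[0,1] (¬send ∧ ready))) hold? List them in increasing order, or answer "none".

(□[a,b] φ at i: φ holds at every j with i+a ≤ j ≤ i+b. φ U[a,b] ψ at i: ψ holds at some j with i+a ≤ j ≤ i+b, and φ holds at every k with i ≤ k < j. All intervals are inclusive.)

Evaluate at each i in [0,3]:
  i=0: ✓ (all of [0,4])
  i=1: ✗ (fails at j=5)
  i=2: ✗ (fails at j=5)
  i=3: ✗ (fails at j=5)

0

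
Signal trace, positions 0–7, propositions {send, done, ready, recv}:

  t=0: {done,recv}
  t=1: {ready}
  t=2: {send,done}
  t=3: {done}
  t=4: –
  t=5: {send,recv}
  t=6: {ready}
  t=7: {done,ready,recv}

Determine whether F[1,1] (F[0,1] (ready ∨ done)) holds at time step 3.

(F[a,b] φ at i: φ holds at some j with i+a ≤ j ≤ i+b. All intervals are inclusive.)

Check F[0,1] (ready ∨ done) at each j in [4,4]:
  j=4: fails (none in [4,5])
No position in the window satisfies it → formula fails.

Does not hold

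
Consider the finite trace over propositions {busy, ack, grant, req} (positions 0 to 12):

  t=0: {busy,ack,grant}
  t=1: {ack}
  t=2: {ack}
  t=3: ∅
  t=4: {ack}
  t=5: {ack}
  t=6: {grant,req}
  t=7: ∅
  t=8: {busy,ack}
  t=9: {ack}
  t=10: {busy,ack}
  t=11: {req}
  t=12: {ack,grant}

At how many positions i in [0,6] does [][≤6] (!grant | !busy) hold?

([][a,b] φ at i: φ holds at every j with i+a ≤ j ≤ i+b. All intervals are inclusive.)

Evaluate at each i in [0,6]:
  i=0: ✗ (fails at j=0)
  i=1: ✓ (all of [1,7])
  i=2: ✓ (all of [2,8])
  i=3: ✓ (all of [3,9])
  i=4: ✓ (all of [4,10])
  i=5: ✓ (all of [5,11])
  i=6: ✓ (all of [6,12])
Positions where it holds: {1, 2, 3, 4, 5, 6} → 6.

6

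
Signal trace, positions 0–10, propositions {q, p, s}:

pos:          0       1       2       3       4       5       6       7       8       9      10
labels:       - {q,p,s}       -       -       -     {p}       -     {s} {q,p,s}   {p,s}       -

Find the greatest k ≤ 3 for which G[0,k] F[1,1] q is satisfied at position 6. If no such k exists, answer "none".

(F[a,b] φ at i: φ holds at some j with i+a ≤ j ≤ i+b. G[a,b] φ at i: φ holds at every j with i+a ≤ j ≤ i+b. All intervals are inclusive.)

none

F[1,1] q must hold from j=6 onward; find where it first fails.
  j=6: fails → no k works.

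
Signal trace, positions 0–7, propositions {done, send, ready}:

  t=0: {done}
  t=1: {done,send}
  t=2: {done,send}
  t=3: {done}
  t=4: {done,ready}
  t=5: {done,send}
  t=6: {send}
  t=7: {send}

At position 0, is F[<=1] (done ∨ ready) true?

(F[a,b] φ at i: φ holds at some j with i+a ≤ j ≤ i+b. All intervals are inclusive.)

Check (done ∨ ready) at each j in [0,1]:
  j=0: true
  j=1: true
Found at j=0 → formula holds.

Holds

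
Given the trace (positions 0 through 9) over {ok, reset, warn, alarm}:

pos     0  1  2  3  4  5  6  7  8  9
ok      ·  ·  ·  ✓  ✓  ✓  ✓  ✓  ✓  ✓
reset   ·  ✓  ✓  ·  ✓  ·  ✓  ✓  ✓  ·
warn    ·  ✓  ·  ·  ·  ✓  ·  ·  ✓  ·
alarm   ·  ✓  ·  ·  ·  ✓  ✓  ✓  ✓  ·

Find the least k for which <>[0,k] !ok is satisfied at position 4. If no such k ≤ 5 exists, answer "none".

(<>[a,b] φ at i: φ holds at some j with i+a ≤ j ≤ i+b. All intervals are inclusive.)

none

Scan j = 4,5,… for !ok:
  j=4: fails
  j=5: fails
  j=6: fails
  j=7: fails
  j=8: fails
  j=9: fails
No j in [4,9] satisfies it → none.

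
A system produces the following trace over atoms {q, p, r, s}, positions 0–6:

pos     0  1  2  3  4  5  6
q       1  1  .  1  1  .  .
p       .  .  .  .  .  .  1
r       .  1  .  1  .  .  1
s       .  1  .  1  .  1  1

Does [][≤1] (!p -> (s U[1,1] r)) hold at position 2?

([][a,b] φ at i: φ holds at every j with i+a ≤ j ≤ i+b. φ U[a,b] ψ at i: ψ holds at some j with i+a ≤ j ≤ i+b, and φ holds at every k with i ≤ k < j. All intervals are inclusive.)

Check (!p -> (s U[1,1] r)) at every j in [2,3]:
  j=2: antecedent true; consequent fails → ✗
  j=3: antecedent true; consequent fails → ✗
Fails at j=2 → formula fails.

Does not hold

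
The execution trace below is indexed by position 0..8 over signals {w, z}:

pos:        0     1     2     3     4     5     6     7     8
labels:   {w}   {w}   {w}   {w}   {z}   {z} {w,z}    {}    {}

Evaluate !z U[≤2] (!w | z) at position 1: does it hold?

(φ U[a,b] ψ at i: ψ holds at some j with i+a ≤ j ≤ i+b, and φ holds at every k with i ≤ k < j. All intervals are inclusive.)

Need some j in [1,3] with (!w | z), and !z at every k in [1,j-1].
  j=1: (!w | z) false.
  j=2: (!w | z) false.
  j=3: (!w | z) false.
No j in the window works → until fails.

No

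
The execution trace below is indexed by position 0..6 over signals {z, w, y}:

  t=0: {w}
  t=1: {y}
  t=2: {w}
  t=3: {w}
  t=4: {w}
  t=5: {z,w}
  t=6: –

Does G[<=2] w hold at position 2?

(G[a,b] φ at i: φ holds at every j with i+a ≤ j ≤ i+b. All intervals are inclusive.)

True

Check w at every j in [2,4]:
  j=2: true
  j=3: true
  j=4: true
All positions satisfy it → formula holds.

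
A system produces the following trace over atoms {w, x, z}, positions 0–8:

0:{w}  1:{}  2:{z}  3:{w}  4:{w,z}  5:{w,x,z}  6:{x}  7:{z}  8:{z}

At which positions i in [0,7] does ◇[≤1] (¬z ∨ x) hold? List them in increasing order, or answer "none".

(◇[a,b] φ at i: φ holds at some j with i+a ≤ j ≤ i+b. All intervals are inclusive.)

0, 1, 2, 3, 4, 5, 6

Evaluate at each i in [0,7]:
  i=0: ✓ (witness j=0)
  i=1: ✓ (witness j=1)
  i=2: ✓ (witness j=3)
  i=3: ✓ (witness j=3)
  i=4: ✓ (witness j=5)
  i=5: ✓ (witness j=5)
  i=6: ✓ (witness j=6)
  i=7: ✗ (none in [7,8])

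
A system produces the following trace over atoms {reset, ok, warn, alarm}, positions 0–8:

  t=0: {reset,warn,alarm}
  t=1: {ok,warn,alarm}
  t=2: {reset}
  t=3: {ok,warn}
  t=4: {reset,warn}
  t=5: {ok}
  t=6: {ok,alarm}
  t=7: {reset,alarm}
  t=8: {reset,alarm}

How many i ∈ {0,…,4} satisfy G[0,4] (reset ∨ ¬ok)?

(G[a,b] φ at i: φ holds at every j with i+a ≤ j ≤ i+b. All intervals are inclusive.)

0

Evaluate at each i in [0,4]:
  i=0: ✗ (fails at j=1)
  i=1: ✗ (fails at j=1)
  i=2: ✗ (fails at j=3)
  i=3: ✗ (fails at j=3)
  i=4: ✗ (fails at j=5)
Positions where it holds: {} → 0.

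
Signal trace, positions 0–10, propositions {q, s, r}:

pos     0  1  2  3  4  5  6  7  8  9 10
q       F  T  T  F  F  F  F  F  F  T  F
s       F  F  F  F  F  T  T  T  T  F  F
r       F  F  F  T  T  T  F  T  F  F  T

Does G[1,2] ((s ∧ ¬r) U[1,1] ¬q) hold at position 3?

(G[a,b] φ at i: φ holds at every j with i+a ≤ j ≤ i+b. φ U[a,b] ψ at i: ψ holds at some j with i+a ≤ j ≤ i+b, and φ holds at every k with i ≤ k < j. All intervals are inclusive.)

Does not hold

Check ((s ∧ ¬r) U[1,1] ¬q) at every j in [4,5]:
  j=4: fails
  j=5: fails
Fails at j=4 → formula fails.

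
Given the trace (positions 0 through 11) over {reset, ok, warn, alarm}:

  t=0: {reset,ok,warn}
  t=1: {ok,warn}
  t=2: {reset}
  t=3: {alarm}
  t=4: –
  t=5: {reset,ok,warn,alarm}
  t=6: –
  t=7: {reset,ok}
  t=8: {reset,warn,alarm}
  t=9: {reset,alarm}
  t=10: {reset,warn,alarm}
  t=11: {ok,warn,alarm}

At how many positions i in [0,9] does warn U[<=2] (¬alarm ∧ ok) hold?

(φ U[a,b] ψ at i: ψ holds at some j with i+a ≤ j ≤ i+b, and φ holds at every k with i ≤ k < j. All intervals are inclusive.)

3

Evaluate at each i in [0,9]:
  i=0: ✓ (rhs at j=0)
  i=1: ✓ (rhs at j=1)
  i=2: ✗ (no rhs in [2,4])
  i=3: ✗ (no rhs in [3,5])
  i=4: ✗ (no rhs in [4,6])
  i=5: ✗ (lhs fails at k=6 before rhs at j=7)
  i=6: ✗ (lhs fails at k=6 before rhs at j=7)
  i=7: ✓ (rhs at j=7)
  i=8: ✗ (no rhs in [8,10])
  i=9: ✗ (no rhs in [9,11])
Positions where it holds: {0, 1, 7} → 3.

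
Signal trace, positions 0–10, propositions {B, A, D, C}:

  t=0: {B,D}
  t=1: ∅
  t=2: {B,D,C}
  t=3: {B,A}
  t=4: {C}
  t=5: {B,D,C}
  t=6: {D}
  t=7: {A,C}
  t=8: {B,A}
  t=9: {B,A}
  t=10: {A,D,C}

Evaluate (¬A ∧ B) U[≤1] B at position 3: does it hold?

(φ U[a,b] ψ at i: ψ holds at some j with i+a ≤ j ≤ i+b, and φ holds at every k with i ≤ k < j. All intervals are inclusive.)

Need some j in [3,4] with B, and (¬A ∧ B) at every k in [3,j-1].
  j=3: B holds; no prefix to check → satisfied.

Yes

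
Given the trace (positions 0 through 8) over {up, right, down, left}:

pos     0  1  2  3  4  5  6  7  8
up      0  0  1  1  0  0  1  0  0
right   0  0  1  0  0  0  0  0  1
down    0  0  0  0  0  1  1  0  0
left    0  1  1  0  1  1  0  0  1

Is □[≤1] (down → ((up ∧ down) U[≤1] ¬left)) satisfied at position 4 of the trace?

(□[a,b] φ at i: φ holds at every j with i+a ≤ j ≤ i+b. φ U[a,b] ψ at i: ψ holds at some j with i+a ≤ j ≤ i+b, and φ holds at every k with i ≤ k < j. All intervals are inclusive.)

Does not hold

Check (down → ((up ∧ down) U[≤1] ¬left)) at every j in [4,5]:
  j=4: antecedent false → ✓
  j=5: antecedent true; consequent fails → ✗
Fails at j=5 → formula fails.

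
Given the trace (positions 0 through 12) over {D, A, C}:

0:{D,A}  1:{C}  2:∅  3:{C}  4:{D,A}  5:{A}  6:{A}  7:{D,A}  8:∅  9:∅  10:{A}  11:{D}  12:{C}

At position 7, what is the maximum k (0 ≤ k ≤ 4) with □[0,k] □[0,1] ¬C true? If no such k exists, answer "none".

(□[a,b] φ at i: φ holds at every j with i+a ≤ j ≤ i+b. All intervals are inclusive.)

□[0,1] ¬C must hold from j=7 onward; find where it first fails.
  j=7: holds
  j=8: holds
  j=9: holds
  j=10: holds
  j=11: fails
Holds on [7,10], so largest k = 3.

3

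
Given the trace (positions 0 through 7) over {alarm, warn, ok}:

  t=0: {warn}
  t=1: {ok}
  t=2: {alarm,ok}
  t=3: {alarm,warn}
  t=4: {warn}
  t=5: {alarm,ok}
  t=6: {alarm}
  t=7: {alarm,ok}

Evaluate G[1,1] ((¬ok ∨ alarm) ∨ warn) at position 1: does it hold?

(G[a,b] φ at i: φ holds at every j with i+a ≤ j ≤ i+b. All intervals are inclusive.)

Holds

Check ((¬ok ∨ alarm) ∨ warn) at every j in [2,2]:
  j=2: true
All positions satisfy it → formula holds.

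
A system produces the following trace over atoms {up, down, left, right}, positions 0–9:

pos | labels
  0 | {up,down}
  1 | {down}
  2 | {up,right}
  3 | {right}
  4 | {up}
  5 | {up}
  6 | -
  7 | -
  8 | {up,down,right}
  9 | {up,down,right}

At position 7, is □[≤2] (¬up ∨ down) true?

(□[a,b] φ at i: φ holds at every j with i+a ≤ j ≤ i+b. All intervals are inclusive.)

Check (¬up ∨ down) at every j in [7,9]:
  j=7: true
  j=8: true
  j=9: true
All positions satisfy it → formula holds.

Yes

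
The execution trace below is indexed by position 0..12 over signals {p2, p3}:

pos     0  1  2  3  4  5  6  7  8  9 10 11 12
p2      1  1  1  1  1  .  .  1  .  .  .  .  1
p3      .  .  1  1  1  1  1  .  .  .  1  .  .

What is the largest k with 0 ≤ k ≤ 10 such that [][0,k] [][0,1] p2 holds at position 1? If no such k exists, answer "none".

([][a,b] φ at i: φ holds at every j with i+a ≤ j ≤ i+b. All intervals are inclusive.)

[][0,1] p2 must hold from j=1 onward; find where it first fails.
  j=1: holds
  j=2: holds
  j=3: holds
  j=4: fails
Holds on [1,3], so largest k = 2.

2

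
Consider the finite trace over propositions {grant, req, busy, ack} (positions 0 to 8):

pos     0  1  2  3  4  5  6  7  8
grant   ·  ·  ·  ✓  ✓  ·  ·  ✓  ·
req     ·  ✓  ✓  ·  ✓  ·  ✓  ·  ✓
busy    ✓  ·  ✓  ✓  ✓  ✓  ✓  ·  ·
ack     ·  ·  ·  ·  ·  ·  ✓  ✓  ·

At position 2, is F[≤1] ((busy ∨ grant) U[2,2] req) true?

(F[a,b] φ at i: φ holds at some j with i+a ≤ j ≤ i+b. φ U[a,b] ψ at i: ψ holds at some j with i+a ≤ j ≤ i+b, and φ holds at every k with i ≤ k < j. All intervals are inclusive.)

Yes

Check ((busy ∨ grant) U[2,2] req) at each j in [2,3]:
  j=2: holds
  j=3: fails
Found at j=2 → formula holds.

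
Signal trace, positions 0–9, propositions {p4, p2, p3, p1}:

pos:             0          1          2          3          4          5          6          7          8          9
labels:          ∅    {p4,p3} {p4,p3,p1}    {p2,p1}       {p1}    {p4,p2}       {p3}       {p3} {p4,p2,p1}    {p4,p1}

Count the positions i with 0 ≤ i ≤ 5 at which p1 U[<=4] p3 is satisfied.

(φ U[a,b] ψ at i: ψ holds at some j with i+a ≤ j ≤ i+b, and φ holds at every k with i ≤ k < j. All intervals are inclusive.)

2

Evaluate at each i in [0,5]:
  i=0: ✗ (lhs fails at k=0 before rhs at j=1)
  i=1: ✓ (rhs at j=1)
  i=2: ✓ (rhs at j=2)
  i=3: ✗ (lhs fails at k=5 before rhs at j=6)
  i=4: ✗ (lhs fails at k=5 before rhs at j=6)
  i=5: ✗ (lhs fails at k=5 before rhs at j=6)
Positions where it holds: {1, 2} → 2.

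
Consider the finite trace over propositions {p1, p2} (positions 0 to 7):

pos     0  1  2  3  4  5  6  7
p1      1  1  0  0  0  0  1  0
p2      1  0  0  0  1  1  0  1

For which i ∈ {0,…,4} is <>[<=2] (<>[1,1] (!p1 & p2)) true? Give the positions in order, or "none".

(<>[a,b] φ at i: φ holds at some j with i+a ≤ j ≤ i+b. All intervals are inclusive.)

Evaluate at each i in [0,4]:
  i=0: ✗ (none in [0,2])
  i=1: ✓ (witness j=3)
  i=2: ✓ (witness j=3)
  i=3: ✓ (witness j=3)
  i=4: ✓ (witness j=4)

1, 2, 3, 4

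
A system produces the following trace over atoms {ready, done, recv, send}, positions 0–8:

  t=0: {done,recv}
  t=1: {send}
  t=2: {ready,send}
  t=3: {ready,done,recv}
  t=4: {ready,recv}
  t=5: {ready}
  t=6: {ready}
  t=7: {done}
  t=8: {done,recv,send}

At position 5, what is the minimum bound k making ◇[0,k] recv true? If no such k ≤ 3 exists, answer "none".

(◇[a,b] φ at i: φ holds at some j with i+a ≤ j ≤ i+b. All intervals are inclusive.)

Scan j = 5,6,… for recv:
  j=5: fails
  j=6: fails
  j=7: fails
  j=8: holds
First hit at j=8, so smallest k = 8-5 = 3.

3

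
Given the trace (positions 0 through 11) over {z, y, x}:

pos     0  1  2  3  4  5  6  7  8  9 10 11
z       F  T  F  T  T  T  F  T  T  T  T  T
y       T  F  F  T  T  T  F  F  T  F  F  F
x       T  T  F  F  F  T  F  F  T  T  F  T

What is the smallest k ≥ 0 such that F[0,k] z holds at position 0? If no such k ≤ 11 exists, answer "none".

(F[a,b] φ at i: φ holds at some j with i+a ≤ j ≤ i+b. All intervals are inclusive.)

Scan j = 0,1,… for z:
  j=0: fails
  j=1: holds
First hit at j=1, so smallest k = 1-0 = 1.

1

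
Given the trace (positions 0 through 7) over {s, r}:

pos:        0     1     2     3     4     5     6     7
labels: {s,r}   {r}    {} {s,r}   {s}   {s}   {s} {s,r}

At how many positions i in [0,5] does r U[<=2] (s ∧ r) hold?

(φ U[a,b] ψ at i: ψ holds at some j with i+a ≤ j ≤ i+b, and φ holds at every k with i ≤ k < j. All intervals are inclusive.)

2

Evaluate at each i in [0,5]:
  i=0: ✓ (rhs at j=0)
  i=1: ✗ (lhs fails at k=2 before rhs at j=3)
  i=2: ✗ (lhs fails at k=2 before rhs at j=3)
  i=3: ✓ (rhs at j=3)
  i=4: ✗ (no rhs in [4,6])
  i=5: ✗ (lhs fails at k=5 before rhs at j=7)
Positions where it holds: {0, 3} → 2.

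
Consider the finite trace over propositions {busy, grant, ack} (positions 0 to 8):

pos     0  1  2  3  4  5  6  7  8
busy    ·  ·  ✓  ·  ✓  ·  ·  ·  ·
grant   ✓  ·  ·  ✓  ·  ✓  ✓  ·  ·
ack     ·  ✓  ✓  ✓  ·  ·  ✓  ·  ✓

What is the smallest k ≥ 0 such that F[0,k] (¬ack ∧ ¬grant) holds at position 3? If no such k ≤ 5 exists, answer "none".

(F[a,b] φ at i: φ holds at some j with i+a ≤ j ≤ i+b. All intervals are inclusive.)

1

Scan j = 3,4,… for (¬ack ∧ ¬grant):
  j=3: fails
  j=4: holds
First hit at j=4, so smallest k = 4-3 = 1.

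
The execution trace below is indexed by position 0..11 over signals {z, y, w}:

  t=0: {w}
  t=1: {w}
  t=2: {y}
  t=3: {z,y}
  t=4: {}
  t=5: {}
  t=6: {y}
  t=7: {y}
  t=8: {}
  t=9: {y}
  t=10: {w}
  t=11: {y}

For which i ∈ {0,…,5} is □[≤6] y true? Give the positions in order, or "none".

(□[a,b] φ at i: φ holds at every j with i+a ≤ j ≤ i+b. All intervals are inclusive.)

Evaluate at each i in [0,5]:
  i=0: ✗ (fails at j=0)
  i=1: ✗ (fails at j=1)
  i=2: ✗ (fails at j=4)
  i=3: ✗ (fails at j=4)
  i=4: ✗ (fails at j=4)
  i=5: ✗ (fails at j=5)

none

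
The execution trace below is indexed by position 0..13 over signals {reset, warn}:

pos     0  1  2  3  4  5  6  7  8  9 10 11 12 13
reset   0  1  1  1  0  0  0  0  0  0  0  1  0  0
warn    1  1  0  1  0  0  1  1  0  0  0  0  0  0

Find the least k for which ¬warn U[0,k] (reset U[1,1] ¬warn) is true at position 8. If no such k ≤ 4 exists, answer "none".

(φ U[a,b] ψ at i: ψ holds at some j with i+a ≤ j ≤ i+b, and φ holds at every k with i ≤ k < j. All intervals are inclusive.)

Need earliest j ≥ 8 with (reset U[1,1] ¬warn), and ¬warn at every k in [8,j-1].
  j=8: rhs fails.
  j=9: rhs fails.
  j=10: rhs fails.
  j=11: rhs holds; lhs holds on [8,10]. k = 3.

3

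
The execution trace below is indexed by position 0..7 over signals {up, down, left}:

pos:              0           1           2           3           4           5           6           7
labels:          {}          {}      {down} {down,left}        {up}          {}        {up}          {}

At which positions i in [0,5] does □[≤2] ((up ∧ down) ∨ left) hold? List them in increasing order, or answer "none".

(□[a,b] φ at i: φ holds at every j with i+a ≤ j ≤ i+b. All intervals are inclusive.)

none

Evaluate at each i in [0,5]:
  i=0: ✗ (fails at j=0)
  i=1: ✗ (fails at j=1)
  i=2: ✗ (fails at j=2)
  i=3: ✗ (fails at j=4)
  i=4: ✗ (fails at j=4)
  i=5: ✗ (fails at j=5)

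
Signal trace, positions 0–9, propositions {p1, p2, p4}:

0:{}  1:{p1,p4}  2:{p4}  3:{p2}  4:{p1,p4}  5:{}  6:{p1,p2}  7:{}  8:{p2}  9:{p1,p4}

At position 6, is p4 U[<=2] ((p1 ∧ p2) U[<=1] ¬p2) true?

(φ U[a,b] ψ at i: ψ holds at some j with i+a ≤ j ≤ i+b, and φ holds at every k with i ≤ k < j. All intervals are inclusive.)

Holds

Need some j in [6,8] with ((p1 ∧ p2) U[<=1] ¬p2), and p4 at every k in [6,j-1].
  j=6: ((p1 ∧ p2) U[<=1] ¬p2) holds; no prefix to check → satisfied.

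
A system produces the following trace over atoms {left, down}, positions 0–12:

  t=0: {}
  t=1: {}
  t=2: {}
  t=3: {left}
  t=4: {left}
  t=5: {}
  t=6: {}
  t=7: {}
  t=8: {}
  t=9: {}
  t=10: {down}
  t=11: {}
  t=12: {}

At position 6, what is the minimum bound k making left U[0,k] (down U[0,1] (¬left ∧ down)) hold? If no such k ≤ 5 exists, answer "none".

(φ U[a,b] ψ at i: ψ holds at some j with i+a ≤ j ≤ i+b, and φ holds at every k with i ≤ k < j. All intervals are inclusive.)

Need earliest j ≥ 6 with (down U[0,1] (¬left ∧ down)), and left at every k in [6,j-1].
  j=6: rhs fails.
  j=7: rhs fails.
  j=8: rhs fails.
  j=9: rhs fails.
  j=10: rhs holds but lhs fails at k=6.
  j=11: rhs fails.
No witness within the range → none.

none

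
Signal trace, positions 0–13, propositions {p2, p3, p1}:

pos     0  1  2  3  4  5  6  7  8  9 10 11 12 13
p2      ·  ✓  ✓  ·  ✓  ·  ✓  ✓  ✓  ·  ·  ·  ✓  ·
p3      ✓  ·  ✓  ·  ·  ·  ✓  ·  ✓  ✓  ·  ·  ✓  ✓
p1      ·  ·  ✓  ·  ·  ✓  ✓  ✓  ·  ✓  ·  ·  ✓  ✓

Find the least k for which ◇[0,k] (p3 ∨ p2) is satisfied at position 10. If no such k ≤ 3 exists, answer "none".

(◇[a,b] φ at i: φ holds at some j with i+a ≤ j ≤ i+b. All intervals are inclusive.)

2

Scan j = 10,11,… for (p3 ∨ p2):
  j=10: fails
  j=11: fails
  j=12: holds
First hit at j=12, so smallest k = 12-10 = 2.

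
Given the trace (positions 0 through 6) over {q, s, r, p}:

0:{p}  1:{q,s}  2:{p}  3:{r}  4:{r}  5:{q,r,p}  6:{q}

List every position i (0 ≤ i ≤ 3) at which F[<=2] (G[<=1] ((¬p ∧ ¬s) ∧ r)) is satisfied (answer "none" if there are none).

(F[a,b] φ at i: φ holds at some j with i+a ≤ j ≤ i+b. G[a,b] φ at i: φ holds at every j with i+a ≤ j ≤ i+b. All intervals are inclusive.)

1, 2, 3

Evaluate at each i in [0,3]:
  i=0: ✗ (none in [0,2])
  i=1: ✓ (witness j=3)
  i=2: ✓ (witness j=3)
  i=3: ✓ (witness j=3)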